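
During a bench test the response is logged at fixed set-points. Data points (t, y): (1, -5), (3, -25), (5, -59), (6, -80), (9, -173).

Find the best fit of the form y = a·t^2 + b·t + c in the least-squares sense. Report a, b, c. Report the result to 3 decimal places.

Setting ∂/∂a … = 0 gives: 8564·a + 1098·b + 152·c = -18598;  1098·a + 152·b + 24·c = -2412;  152·a + 24·b + 5·c = -342.
(Σt^2·t^2 = 8564, Σt^2·t = 1098, Σt^2 = 152, Σt·t = 152, Σt = 24, Σ1 = 5, Σt^2·y = -18598, Σt·y = -2412, Σy = -342.)
Row-reducing yields a = -22486/11739, b = -6883/3913, c = -2894/1677.

a = -1.915, b = -1.759, c = -1.726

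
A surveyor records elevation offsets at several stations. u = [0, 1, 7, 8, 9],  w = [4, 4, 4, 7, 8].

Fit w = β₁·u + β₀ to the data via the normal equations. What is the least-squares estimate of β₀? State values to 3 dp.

β₀ = 3.614

The normal equations are: 195·β₁ + 25·β₀ = 160;  25·β₁ + 5·β₀ = 27.
det = 195·5 − 25² = 350.
β₁ = (160·5 − 25·27)/350 = 5/14; β₀ = (195·27 − 25·160)/350 = 253/70.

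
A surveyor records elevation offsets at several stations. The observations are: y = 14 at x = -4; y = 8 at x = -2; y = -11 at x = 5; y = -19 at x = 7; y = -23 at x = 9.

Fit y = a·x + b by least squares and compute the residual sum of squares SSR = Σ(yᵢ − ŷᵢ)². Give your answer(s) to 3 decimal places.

SSR = 2.831

Compute the Gram sums: Σx·x = 175, Σx = 15, Σ1 = 5.
And Σx·y = -467, Σy = -31.
Normal equations: [[175, 15]; [15, 5]]·[a, b]ᵀ = [-467, -31]ᵀ.
Determinant 175·5 − 15² = 650.
a = ((-467)·5 − 15·(-31))/650 = -187/65; b = (175·(-31) − 15·(-467))/650 = 158/65.
Residuals: 4/65, -12/65, 62/65, -84/65, 6/13; SSR = 184/65.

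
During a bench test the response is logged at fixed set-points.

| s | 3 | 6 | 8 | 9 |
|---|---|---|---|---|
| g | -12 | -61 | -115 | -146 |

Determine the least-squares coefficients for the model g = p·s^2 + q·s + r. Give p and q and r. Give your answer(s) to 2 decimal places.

Setting ∂/∂p … = 0 gives: 12034·p + 1484·q + 190·r = -21490;  1484·p + 190·q + 26·r = -2636;  190·p + 26·q + 4·r = -334.
Row-reducing yields p = -65/33, q = 40/33, r = 24/11.

p = -1.97, q = 1.21, r = 2.18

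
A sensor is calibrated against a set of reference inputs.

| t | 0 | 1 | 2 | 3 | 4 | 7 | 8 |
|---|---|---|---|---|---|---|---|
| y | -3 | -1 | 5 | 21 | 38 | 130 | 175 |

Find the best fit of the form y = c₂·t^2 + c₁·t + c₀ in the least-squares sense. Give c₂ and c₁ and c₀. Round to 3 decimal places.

c₂ = 2.952, c₁ = -1.506, c₀ = -2.774

Forming AᵀA = [[6851, 955, 143]; [955, 143, 25]; [143, 25, 7]] and Aᵀy = [18386, 2534, 365]ᵀ gives AᵀA·[c₂, c₁, c₀]ᵀ = Aᵀy.
Solving the 3×3 system (Gaussian elimination) gives c₂ = 141443/47922, c₁ = -72169/47922, c₀ = -22157/7987.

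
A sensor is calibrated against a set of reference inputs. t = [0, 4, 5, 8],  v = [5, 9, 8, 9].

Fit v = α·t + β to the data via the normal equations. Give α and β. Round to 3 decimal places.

With design matrix X, XᵀX = [[105, 17]; [17, 4]] and Xᵀv = [148, 31]ᵀ.
Eliminating β: 4·(row 1) − 17·(row 2) gives 131·α = 4·148 − 17·31 = 65, so α = 65/131.
Then β = (31 − 17·(65/131))/4 = 739/131.

α = 0.496, β = 5.641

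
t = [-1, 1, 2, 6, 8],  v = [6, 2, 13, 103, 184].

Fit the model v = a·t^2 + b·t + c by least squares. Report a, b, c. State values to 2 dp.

a = 2.96, b = -0.90, c = 1.67

Forming MᵀM = [[5410, 736, 106]; [736, 106, 16]; [106, 16, 5]] and Mᵀv = [15544, 2112, 308]ᵀ gives MᵀM·[a, b, c]ᵀ = Mᵀv.
Row-reducing yields a = 58792/19839, b = -17920/19839, c = 11012/6613.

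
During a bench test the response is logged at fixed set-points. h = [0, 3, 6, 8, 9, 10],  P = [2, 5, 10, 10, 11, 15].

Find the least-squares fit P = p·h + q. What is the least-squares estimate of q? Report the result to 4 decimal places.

Entries of XᵀX: Σh·h = 290, Σh = 36, Σ1 = 6.
Right-hand side: Σh·P = 404, ΣP = 53.
Normal equations: [[290, 36]; [36, 6]]·[p, q]ᵀ = [404, 53]ᵀ.
Eliminating q: 6·(row 1) − 36·(row 2) gives 444·p = 6·404 − 36·53 = 516, so p = 43/37.
Then q = (53 − 36·(43/37))/6 = 413/222.

q = 1.8604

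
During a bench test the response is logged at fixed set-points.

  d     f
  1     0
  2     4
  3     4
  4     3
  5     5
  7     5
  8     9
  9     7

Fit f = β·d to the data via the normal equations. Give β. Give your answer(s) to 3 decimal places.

β = 0.912

Compute the Gram sums: Σd·d = 249.
For Mᵀf: Σd·f = 227.
Normal equations: [[249]]·[β]ᵀ = [227]ᵀ.
β = 227/249 = 0.911647.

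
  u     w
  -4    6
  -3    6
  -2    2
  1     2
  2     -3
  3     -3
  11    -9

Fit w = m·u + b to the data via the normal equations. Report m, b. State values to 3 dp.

Entries of XᵀX: Σu·u = 164, Σu = 8, Σ1 = 7.
Right-hand side: Σu·w = -158, Σw = 1.
Normal equations: [[164, 8]; [8, 7]]·[m, b]ᵀ = [-158, 1]ᵀ.
Δ = 164·7 − 8² = 1084.
m = ((-158)·7 − 8·1)/1084 = -557/542; b = (164·1 − 8·(-158))/1084 = 357/271.

m = -1.028, b = 1.317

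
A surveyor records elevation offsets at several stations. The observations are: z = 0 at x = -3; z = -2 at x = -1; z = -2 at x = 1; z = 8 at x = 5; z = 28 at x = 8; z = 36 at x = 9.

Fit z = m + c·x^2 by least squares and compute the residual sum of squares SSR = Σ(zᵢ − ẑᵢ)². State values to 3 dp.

SSR = 3.190

Compute the Gram sums: Σ1 = 6, Σx^2 = 181, Σx^2·x^2 = 11365.
And Σz = 68, Σx^2·z = 4904.
MᵀM·[m, c]ᵀ = Mᵀz becomes [[6, 181]; [181, 11365]]·[m, c]ᵀ = [68, 4904]ᵀ.
Δ = 6·11365 − 181² = 35429.
m = (68·11365 − 181·4904)/35429 = -114804/35429; c = (6·4904 − 181·68)/35429 = 17116/35429.
Residuals: -39240/35429, 26830/35429, 26830/35429, -29664/35429, 11392/35429, 3852/35429; SSR = 113016/35429.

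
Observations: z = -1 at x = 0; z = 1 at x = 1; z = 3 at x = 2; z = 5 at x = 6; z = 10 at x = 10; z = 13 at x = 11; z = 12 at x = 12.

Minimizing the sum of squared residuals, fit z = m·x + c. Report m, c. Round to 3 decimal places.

Normal-equation sums: Σx·x = 406, Σx = 42, Σ1 = 7.
And Σx·z = 424, Σz = 43.
Eliminating c: 7·(row 1) − 42·(row 2) gives 1078·m = 7·424 − 42·43 = 1162, so m = 83/77.
Then c = (43 − 42·(83/77))/7 = -25/77.

m = 1.078, c = -0.325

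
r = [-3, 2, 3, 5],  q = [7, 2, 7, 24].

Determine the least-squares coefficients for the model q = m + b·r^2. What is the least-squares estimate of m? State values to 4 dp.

m = -2.3709

Normal-equation sums: Σ1 = 4, Σr^2 = 47, Σr^2·r^2 = 803.
Right-hand side: Σq = 40, Σr^2·q = 734.
Determinant 4·803 − 47² = 1003.
m = (40·803 − 47·734)/1003 = -2378/1003; b = (4·734 − 47·40)/1003 = 1056/1003.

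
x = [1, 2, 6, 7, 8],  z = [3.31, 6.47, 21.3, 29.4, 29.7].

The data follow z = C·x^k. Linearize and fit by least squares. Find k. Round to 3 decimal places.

k = 1.087

With ln zᵢ as the transformed response and ln xᵢ as the regressor:
Sums: Σln x = 6.5103, Σ(ln x)² = 11.8015, Σln z = 12.8950, Σln x·ln z = 20.4055.
Normal system: [[11.8015, 6.5103]; [6.5103, 5]]·[k, ln C]ᵀ = [20.4055, 12.8950]ᵀ.
Slope k = (n·Σln x·ln z − Σln x·Σln z)/(n·Σ(ln x)² − (Σln x)²) = (5·20.4055 − 6.5103·12.8950)/16.6240 = 1.08746; ln C = (Σln z − k·Σln x)/n = 1.16307.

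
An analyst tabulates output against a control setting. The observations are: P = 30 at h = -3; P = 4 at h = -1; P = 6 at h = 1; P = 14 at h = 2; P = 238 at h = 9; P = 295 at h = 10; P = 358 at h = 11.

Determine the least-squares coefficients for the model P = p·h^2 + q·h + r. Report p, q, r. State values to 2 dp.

p = 2.96, q = -0.28, r = 2.21

From the data, Σh^2·h^2 = 31301, Σh^2·h = 3041, Σh^2 = 317, Σh·h = 317, Σh = 29, Σ1 = 7.
Moment sums: Σh^2·P = 92432, Σh·P = 8970, ΣP = 945.
Solving the 3×3 system (Gaussian elimination) gives p = 908077/306978, q = -43493/153489, r = 226495/102326.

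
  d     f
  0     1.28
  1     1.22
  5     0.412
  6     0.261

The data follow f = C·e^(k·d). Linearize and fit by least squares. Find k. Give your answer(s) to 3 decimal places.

With ln fᵢ as the transformed response and dᵢ as the regressor:
Sums: Σd = 12.0000, Σ(d)² = 62.0000, Σln f = -1.7843, Σd·ln f = -12.2942.
Normal system: [[62.0000, 12.0000]; [12.0000, 4]]·[k, ln C]ᵀ = [-12.2942, -1.7843]ᵀ.
Solving (det = 104.0000): k = -0.26698, ln C = 0.35487.

k = -0.267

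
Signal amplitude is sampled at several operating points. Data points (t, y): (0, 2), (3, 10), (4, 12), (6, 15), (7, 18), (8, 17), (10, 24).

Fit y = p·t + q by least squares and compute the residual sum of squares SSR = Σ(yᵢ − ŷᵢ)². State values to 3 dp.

Forming XᵀX = [[274, 38]; [38, 7]] and Xᵀy = [670, 98]ᵀ gives XᵀX·[p, q]ᵀ = Xᵀy.
Δ = 274·7 − 38² = 474.
p = (670·7 − 38·98)/474 = 161/79; q = (274·98 − 38·670)/474 = 232/79.
Residuals: -74/79, 75/79, 72/79, -13/79, 63/79, -177/79, 54/79; SSR = 692/79.

SSR = 8.759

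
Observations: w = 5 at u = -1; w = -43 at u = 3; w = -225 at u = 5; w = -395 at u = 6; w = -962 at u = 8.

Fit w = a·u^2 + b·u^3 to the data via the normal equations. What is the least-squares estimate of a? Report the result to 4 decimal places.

The normal system AᵀA·[a, b]ᵀ = Aᵀw is [[6099, 43911]; [43911, 325155]]·[a, b]ᵀ = [-81795, -607155]ᵀ.
Δ = 6099·325155 − 43911² = 54944424.
a = ((-81795)·325155 − 43911·(-607155))/54944424 = 1798055/1526234; b = (6099·(-607155) − 43911·(-81795))/54944424 = -3092725/1526234.

a = 1.1781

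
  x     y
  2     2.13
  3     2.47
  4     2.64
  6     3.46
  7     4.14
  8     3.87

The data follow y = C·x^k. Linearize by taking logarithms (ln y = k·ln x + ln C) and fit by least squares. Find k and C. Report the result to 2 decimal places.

Let Y = ln y. Fitting Y = k·ln x + ln C by least squares:
AᵀA = [[14.9303, 8.9952]; [8.9952, 6]], rhs = [10.6659, 6.6463]ᵀ  (here Σln x = 8.9952, Σ(ln x)² = 14.9303, Σln y = 6.6463, Σln x·ln y = 10.6659).
Slope k = (n·Σln x·ln y − Σln x·Σln y)/(n·Σ(ln x)² − (Σln x)²) = (6·10.6659 − 8.9952·6.6463)/8.6686 = 0.48571; ln C = (Σln y − k·Σln x)/n = 0.37955, so C = exp(0.37955) = 1.46162.

k = 0.49, C = 1.46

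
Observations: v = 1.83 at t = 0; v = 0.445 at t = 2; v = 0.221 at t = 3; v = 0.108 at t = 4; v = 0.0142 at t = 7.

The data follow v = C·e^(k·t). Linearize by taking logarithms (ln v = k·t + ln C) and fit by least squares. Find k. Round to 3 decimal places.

Linearized form: ln v = k·t + ln C. From the 5 transformed points,
AᵀA = [[78.0000, 16.0000]; [16.0000, 5]], rhs = [-44.8322, -8.1951]ᵀ  (here Σt = 16.0000, Σ(t)² = 78.0000, Σln v = -8.1951, Σt·ln v = -44.8322).
Δ = 78.0000·5 − (16.0000)² = 134.0000; k = (-44.8322·5 − 16.0000·-8.1951)/134.0000 = -0.69433, ln C = (78.0000·-8.1951 − 16.0000·-44.8322)/134.0000 = 0.58282.

k = -0.694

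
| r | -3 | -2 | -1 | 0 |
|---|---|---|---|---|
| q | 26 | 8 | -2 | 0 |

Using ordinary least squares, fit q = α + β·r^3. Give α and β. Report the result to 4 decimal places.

Setting ∂/∂α … = 0 gives: 4·α + (-36)·β = 32;  (-36)·α + 794·β = -764.
Eliminating β: 794·(row 1) − (-36)·(row 2) gives 1880·α = 794·32 − (-36)·(-764) = -2096, so α = -262/235.
Then β = ((-764) − (-36)·(-262/235))/794 = -238/235.

α = -1.1149, β = -1.0128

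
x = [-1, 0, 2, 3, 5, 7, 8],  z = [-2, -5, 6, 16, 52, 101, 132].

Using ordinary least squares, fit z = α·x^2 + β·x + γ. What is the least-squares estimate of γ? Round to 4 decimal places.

γ = -3.9916

Sums needed: Σx^2·x^2 = 7220, Σx^2·x = 1014, Σx^2 = 152, Σx·x = 152, Σx = 24, Σ1 = 7.
For Aᵀz: Σx^2·z = 14863, Σx·z = 2085, Σz = 300.
Inverting the 3×3 Gram matrix, [α, β, γ]ᵀ = [214747/106162, 90555/106162, -30268/7583]ᵀ.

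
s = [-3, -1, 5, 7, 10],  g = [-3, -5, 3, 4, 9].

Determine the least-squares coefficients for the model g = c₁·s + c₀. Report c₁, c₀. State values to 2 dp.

Setting ∂/∂c₁ … = 0 gives: 184·c₁ + 18·c₀ = 147;  18·c₁ + 5·c₀ = 8.
det = 184·5 − 18² = 596.
c₁ = (147·5 − 18·8)/596 = 591/596; c₀ = (184·8 − 18·147)/596 = -587/298.

c₁ = 0.99, c₀ = -1.97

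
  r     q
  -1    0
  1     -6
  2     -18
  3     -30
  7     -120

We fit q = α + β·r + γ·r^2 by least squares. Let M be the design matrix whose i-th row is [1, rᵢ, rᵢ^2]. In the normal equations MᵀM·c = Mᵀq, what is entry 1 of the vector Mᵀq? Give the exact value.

Entry 1 ↔ basis 1, so (Mᵀq)_{1} = Σᵢ qᵢ = (1)·(0) + (1)·(-6) + (1)·(-18) + (1)·(-30) + (1)·(-120) = -174.

-174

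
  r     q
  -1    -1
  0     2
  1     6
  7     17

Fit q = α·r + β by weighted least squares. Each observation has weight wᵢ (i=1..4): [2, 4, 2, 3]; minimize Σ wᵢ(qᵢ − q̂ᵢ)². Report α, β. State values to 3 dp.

α = 2.157, β = 2.154

Sums needed: Σwᵢ·r·r = 151, Σwᵢ·r = 21, Σwᵢ·1 = 11.
Moment sums: Σwᵢ·r·q = 371, Σwᵢ·q = 69.
MᵀWM·[α, β]ᵀ = MᵀWq becomes [[151, 21]; [21, 11]]·[α, β]ᵀ = [371, 69]ᵀ.
Δ = 151·11 − 21² = 1220.
α = (371·11 − 21·69)/1220 = 658/305; β = (151·69 − 21·371)/1220 = 657/305.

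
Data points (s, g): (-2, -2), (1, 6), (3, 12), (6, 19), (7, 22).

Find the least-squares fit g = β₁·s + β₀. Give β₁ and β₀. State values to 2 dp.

Normal-equation sums: Σs·s = 99, Σs = 15, Σ1 = 5.
Moment sums: Σs·g = 314, Σg = 57.
So XᵀX·[β₁, β₀]ᵀ = Xᵀg: [[99, 15]; [15, 5]]·[β₁, β₀]ᵀ = [314, 57]ᵀ.
Determinant 99·5 − 15² = 270.
β₁ = (314·5 − 15·57)/270 = 143/54; β₀ = (99·57 − 15·314)/270 = 311/90.

β₁ = 2.65, β₀ = 3.46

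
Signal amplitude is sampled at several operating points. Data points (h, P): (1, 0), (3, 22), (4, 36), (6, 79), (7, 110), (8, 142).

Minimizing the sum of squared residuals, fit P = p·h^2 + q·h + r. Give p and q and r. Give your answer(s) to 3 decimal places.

Setting ∂/∂p … = 0 gives: 8131·p + 1163·q + 175·r = 18096;  1163·p + 175·q + 29·r = 2590;  175·p + 29·q + 6·r = 389.
Inverting the 3×3 Gram matrix, [p, q, r]ᵀ = [1363/660, 1039/660, -331/110]ᵀ.

p = 2.065, q = 1.574, r = -3.009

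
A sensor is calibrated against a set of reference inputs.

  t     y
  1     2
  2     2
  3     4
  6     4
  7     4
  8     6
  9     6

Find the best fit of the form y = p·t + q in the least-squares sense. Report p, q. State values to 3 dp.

p = 0.476, q = 1.553

The normal system MᵀM·[p, q]ᵀ = Mᵀy is [[244, 36]; [36, 7]]·[p, q]ᵀ = [172, 28]ᵀ.
Δ = 244·7 − 36² = 412.
p = (172·7 − 36·28)/412 = 49/103; q = (244·28 − 36·172)/412 = 160/103.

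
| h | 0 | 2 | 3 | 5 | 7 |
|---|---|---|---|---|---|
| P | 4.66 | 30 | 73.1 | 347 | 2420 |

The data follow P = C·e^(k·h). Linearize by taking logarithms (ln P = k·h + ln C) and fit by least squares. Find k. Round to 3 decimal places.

Let Y = ln P. Fitting Y = k·h + ln C by least squares:
Σh = 17.0000, Σ(h)² = 87.0000, Σln P = 22.8729, Σh·ln P = 103.4652.
Normal system: [[87.0000, 17.0000]; [17.0000, 5]]·[k, ln C]ᵀ = [103.4652, 22.8729]ᵀ.
Δ = 87.0000·5 − (17.0000)² = 146.0000; k = (103.4652·5 − 17.0000·22.8729)/146.0000 = 0.88005, ln C = (87.0000·22.8729 − 17.0000·103.4652)/146.0000 = 1.58242.

k = 0.880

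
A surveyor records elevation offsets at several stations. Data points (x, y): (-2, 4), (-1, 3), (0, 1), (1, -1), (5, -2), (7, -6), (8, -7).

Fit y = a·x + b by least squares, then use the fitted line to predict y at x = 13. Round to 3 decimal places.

Normal-equation sums: Σx·x = 144, Σx = 18, Σ1 = 7.
For Mᵀy: Σx·y = -120, Σy = -8.
Normal equations: [[144, 18]; [18, 7]]·[a, b]ᵀ = [-120, -8]ᵀ.
Eliminating b: 7·(row 1) − 18·(row 2) gives 684·a = 7·(-120) − 18·(-8) = -696, so a = -58/57.
Then b = ((-8) − 18·(-58/57))/7 = 28/19.
At x = 13: ŷ = (-58/57)·(13) + (28/19)·(1) = -670/57.

ŷ = -11.754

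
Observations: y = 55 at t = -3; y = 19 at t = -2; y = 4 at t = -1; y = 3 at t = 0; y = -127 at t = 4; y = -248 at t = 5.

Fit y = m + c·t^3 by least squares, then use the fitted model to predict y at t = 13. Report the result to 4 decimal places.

The normal equations are: 6·m + 153·c = -294;  153·m + 20515·c = -40769.
det = 6·20515 − 153² = 99681.
m = ((-294)·20515 − 153·(-40769))/99681 = 68749/33227; c = (6·(-40769) − 153·(-294))/99681 = -66544/33227.
At t = 13: ŷ = (68749/33227)·(1) + (-66544/33227)·(2197) = -146128419/33227.

ŷ = -4397.8818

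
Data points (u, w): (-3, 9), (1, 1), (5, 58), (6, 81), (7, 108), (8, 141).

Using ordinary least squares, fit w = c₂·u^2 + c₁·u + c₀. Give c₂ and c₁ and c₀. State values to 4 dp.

With design matrix X, XᵀX = [[8500, 1170, 184]; [1170, 184, 24]; [184, 24, 6]] and Xᵀw = [18764, 2634, 398]ᵀ.
Row-reducing yields c₂ = 93701/47317, c₁ = 98160/47317, c₀ = -127443/47317.

c₂ = 1.9803, c₁ = 2.0745, c₀ = -2.6934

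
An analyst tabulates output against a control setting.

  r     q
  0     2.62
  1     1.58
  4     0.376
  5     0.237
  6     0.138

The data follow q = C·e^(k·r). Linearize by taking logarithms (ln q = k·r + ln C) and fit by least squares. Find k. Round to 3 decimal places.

k = -0.485

Linearized form: ln q = k·r + ln C. From the 5 transformed points,
Σr = 16.0000, Σ(r)² = 78.0000, Σln q = -2.9778, Σr·ln q = -22.5367.
Normal system: [[78.0000, 16.0000]; [16.0000, 5]]·[k, ln C]ᵀ = [-22.5367, -2.9778]ᵀ.
Slope k = (n·Σr·ln q − Σr·Σln q)/(n·Σ(r)² − (Σr)²) = (5·-22.5367 − 16.0000·-2.9778)/134.0000 = -0.48537; ln C = (Σln q − k·Σr)/n = 0.95763.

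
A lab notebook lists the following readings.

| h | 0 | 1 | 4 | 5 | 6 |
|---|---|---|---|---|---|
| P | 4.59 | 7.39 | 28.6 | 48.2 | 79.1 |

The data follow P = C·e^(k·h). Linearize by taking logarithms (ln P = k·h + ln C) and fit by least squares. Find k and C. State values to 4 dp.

Linearized form: ln P = k·h + ln C. From the 5 transformed points,
Σh = 16.0000, Σ(h)² = 78.0000, Σln P = 15.1235, Σh·ln P = 61.0148.
Equations: 78.0000·k + 16.0000·ln C = 61.0148;  16.0000·k + 5·ln C = 15.1235.
Slope k = (n·Σh·ln P − Σh·Σln P)/(n·Σ(h)² − (Σh)²) = (5·61.0148 − 16.0000·15.1235)/134.0000 = 0.47088; ln C = (Σln P − k·Σh)/n = 1.51787, so C = exp(1.51787) = 4.56250.

k = 0.4709, C = 4.5625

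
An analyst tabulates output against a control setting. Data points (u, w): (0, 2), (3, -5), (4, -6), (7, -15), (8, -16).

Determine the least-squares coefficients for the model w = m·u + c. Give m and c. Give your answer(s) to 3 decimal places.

Entries of XᵀX: Σu·u = 138, Σu = 22, Σ1 = 5.
Right-hand side: Σu·w = -272, Σw = -40.
Normal equations: [[138, 22]; [22, 5]]·[m, c]ᵀ = [-272, -40]ᵀ.
Δ = 138·5 − 22² = 206.
m = ((-272)·5 − 22·(-40))/206 = -240/103; c = (138·(-40) − 22·(-272))/206 = 232/103.

m = -2.330, c = 2.252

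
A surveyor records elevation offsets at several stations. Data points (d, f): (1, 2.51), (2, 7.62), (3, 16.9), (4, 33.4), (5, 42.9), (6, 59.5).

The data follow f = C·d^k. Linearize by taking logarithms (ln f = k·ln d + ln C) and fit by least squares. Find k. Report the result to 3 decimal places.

Taking logs, ln f = k·ln d + ln C, so regress ln f on ln d.
Σln d = 6.5793, Σ(ln d)² = 9.4099, Σln f = 17.1318, Σln d·ln f = 22.7484.
Normal system: [[9.4099, 6.5793]; [6.5793, 6]]·[k, ln C]ᵀ = [22.7484, 17.1318]ᵀ.
Slope k = (n·Σln d·ln f − Σln d·Σln f)/(n·Σ(ln d)² − (Σln d)²) = (6·22.7484 − 6.5793·17.1318)/13.1729 = 1.80493; ln C = (Σln f − k·Σln d)/n = 0.87612.

k = 1.805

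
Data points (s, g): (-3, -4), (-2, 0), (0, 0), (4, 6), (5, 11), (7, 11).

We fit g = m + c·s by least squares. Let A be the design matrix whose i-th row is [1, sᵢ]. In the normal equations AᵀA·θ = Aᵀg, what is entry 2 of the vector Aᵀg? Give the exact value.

168

Entry 2 ↔ basis s, so (Aᵀg)_{2} = Σᵢ (s)·gᵢ = (-3)·(-4) + (-2)·(0) + (0)·(0) + (4)·(6) + (5)·(11) + (7)·(11) = 168.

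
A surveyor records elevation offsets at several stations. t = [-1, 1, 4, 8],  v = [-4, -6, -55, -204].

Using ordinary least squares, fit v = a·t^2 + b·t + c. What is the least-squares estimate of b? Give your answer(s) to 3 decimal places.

b = -1.155

The normal system MᵀM·[a, b, c]ᵀ = Mᵀv is [[4354, 576, 82]; [576, 82, 12]; [82, 12, 4]]·[a, b, c]ᵀ = [-13946, -1854, -269]ᵀ.
Solving the 3×3 system (Gaussian elimination) gives a = -1283/426, b = -82/71, c = -871/426.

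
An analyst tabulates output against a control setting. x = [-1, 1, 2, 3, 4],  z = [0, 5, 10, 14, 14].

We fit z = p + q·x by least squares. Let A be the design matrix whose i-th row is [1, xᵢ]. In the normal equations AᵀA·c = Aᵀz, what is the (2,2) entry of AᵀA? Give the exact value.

31

Row 2 ↔ basis x, column 2 ↔ basis x, so (AᵀA)_{2,2} = Σᵢ (x)·(x) = (-1)·(-1) + (1)·(1) + (2)·(2) + (3)·(3) + (4)·(4) = 31.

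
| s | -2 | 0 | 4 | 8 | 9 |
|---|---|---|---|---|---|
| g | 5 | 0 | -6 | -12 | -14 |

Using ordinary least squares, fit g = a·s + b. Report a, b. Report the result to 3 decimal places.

Sums needed: Σs·s = 165, Σs = 19, Σ1 = 5.
And Σs·g = -256, Σg = -27.
Normal equations: [[165, 19]; [19, 5]]·[a, b]ᵀ = [-256, -27]ᵀ.
Δ = 165·5 − 19² = 464.
a = ((-256)·5 − 19·(-27))/464 = -767/464; b = (165·(-27) − 19·(-256))/464 = 409/464.

a = -1.653, b = 0.881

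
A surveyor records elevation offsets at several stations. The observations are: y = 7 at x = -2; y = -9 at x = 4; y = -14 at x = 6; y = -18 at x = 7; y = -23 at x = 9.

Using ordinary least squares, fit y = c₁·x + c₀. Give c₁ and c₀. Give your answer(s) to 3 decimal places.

From the data, Σx·x = 186, Σx = 24, Σ1 = 5.
Right-hand side: Σx·y = -467, Σy = -57.
MᵀM·[c₁, c₀]ᵀ = Mᵀy becomes [[186, 24]; [24, 5]]·[c₁, c₀]ᵀ = [-467, -57]ᵀ.
Eliminating c₀: 5·(row 1) − 24·(row 2) gives 354·c₁ = 5·(-467) − 24·(-57) = -967, so c₁ = -967/354.
Then c₀ = ((-57) − 24·(-967/354))/5 = 101/59.

c₁ = -2.732, c₀ = 1.712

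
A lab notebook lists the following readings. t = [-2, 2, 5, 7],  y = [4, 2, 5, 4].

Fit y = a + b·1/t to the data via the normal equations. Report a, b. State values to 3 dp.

a = 3.865, b = -1.345

The normal system AᵀA·[a, b]ᵀ = Aᵀy is [[4, 12/35]; [12/35, 1373/2450]]·[a, b]ᵀ = [15, 4/7]ᵀ.
Eliminating b: (1373/2450)·(row 1) − (12/35)·(row 2) gives (2602/1225)·a = (1373/2450)·15 − (12/35)·(4/7) = 4023/490, so a = 20115/5204.
Then b = ((4/7) − (12/35)·(20115/5204))/(1373/2450) = -1750/1301.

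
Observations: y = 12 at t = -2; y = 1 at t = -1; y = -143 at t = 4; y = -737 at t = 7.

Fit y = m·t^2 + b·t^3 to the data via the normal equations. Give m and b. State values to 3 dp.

With design matrix X, XᵀX = [[2674, 17798]; [17798, 121810]] and Xᵀy = [-38352, -262040]ᵀ.
Δ = 2674·121810 − 17798² = 8951136.
m = ((-38352)·121810 − 17798·(-262040))/8951136 = -491825/559446; b = (2674·(-262040) − 17798·(-38352))/8951136 = -1131629/559446.

m = -0.879, b = -2.023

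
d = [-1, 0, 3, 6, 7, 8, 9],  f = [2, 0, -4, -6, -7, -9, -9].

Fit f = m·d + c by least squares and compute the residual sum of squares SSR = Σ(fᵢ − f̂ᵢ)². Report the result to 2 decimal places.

SSR = 2.27

Setting ∂/∂m … = 0 gives: 240·m + 32·c = -252;  32·m + 7·c = -33.
(Σd·d = 240, Σd = 32, Σ1 = 7, Σd·f = -252, Σf = -33.)
Determinant 240·7 − 32² = 656.
m = ((-252)·7 − 32·(-33))/656 = -177/164; c = (240·(-33) − 32·(-252))/656 = 9/41.
Residuals: 115/164, -9/41, -161/164, 21/82, 55/164, -24/41, 81/164; SSR = 93/41.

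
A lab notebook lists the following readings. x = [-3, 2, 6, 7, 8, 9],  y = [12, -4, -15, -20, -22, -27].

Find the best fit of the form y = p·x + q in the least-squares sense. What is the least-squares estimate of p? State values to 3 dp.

Sums needed: Σx·x = 243, Σx = 29, Σ1 = 6.
For Mᵀy: Σx·y = -693, Σy = -76.
Eliminating q: 6·(row 1) − 29·(row 2) gives 617·p = 6·(-693) − 29·(-76) = -1954, so p = -1954/617.
Then q = ((-76) − 29·(-1954/617))/6 = 1629/617.

p = -3.167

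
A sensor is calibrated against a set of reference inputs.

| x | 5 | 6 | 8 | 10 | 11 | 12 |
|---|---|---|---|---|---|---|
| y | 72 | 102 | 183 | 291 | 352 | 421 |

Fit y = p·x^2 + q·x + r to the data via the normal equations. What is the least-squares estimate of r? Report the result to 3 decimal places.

r = 10.877

With design matrix M, MᵀM = [[51394, 4912, 490]; [4912, 490, 52]; [490, 52, 6]] and Mᵀy = [149500, 14270, 1421]ᵀ.
Row-reducing yields p = 2081/660, q = -1201/330, r = 2393/220.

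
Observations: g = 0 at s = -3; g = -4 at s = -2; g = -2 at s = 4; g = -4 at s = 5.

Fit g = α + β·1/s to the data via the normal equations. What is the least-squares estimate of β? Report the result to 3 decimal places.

The normal equations are: 4·α + (-23/60)·β = -10;  (-23/60)·α + (1669/3600)·β = 7/10.
(Σ1 = 4, Σ1/s = -23/60, Σ1/s·1/s = 1669/3600, Σg = -10, Σ1/s·g = 7/10.)
Δ = 4·(1669/3600) − (-23/60)² = 683/400.
α = ((-10)·(1669/3600) − (-23/60)·(7/10))/(683/400) = -15724/6147; β = (4·(7/10) − (-23/60)·(-10))/(683/400) = -1240/2049.

β = -0.605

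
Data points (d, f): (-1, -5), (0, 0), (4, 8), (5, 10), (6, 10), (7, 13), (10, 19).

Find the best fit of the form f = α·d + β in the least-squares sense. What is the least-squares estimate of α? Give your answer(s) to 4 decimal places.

α = 2.0557

The normal system AᵀA·[α, β]ᵀ = Aᵀf is [[227, 31]; [31, 7]]·[α, β]ᵀ = [428, 55]ᵀ.
Δ = 227·7 − 31² = 628.
α = (428·7 − 31·55)/628 = 1291/628; β = (227·55 − 31·428)/628 = -783/628.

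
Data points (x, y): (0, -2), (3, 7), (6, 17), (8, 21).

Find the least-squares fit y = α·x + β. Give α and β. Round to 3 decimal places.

Forming AᵀA = [[109, 17]; [17, 4]] and Aᵀy = [291, 43]ᵀ gives AᵀA·[α, β]ᵀ = Aᵀy.
Δ = 109·4 − 17² = 147.
α = (291·4 − 17·43)/147 = 433/147; β = (109·43 − 17·291)/147 = -260/147.

α = 2.946, β = -1.769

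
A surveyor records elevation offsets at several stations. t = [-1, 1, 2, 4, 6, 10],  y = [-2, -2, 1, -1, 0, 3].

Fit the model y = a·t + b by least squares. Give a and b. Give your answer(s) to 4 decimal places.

Normal-equation sums: Σt·t = 158, Σt = 22, Σ1 = 6.
And Σt·y = 28, Σy = -1.
Normal equations: [[158, 22]; [22, 6]]·[a, b]ᵀ = [28, -1]ᵀ.
Eliminating b: 6·(row 1) − 22·(row 2) gives 464·a = 6·28 − 22·(-1) = 190, so a = 95/232.
Then b = ((-1) − 22·(95/232))/6 = -387/232.

a = 0.4095, b = -1.6681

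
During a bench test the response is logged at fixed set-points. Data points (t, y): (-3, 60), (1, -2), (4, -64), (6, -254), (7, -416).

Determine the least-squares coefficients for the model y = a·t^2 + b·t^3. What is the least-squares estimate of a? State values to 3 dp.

Setting ∂/∂a … = 0 gives: 4035·a + 25365·b = -30014;  25365·a + 169131·b = -203270.
Δ = 4035·169131 − 25365² = 39060360.
a = ((-30014)·169131 − 25365·(-203270))/39060360 = 2212381/1085010; b = (4035·(-203270) − 25365·(-30014))/39060360 = -327163/217002.

a = 2.039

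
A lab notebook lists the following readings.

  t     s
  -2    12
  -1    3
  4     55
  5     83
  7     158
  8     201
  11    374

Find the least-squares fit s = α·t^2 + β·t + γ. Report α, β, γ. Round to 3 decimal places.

α = 2.941, β = 1.436, γ = 2.375

The normal equations are: 22036·α + 2366·β + 280·γ = 68866;  2366·α + 280·β + 32·γ = 7436;  280·α + 32·β + 7·γ = 886.
(Σt^2·t^2 = 22036, Σt^2·t = 2366, Σt^2 = 280, Σt·t = 280, Σt = 32, Σ1 = 7, Σt^2·s = 68866, Σt·s = 7436, Σs = 886.)
Solving the 3×3 system (Gaussian elimination) gives α = 22018/7487, β = 10749/7487, γ = 17782/7487.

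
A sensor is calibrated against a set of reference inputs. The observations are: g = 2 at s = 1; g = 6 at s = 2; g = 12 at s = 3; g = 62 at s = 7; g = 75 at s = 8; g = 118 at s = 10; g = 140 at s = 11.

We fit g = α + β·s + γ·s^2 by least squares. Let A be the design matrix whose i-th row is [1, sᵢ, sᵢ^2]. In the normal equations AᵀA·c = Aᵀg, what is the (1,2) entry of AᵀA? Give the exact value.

42

Row 1 ↔ basis 1, column 2 ↔ basis s, so (AᵀA)_{1,2} = Σᵢ s = (1)·(1) + (1)·(2) + (1)·(3) + (1)·(7) + (1)·(8) + (1)·(10) + (1)·(11) = 42.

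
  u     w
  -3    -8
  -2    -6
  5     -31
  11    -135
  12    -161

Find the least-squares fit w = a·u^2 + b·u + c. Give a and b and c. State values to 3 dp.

a = -1.047, b = -0.657, c = -1.725

From the data, Σu^2·u^2 = 36099, Σu^2·u = 3149, Σu^2 = 303, Σu·u = 303, Σu = 23, Σ1 = 5.
Moment sums: Σu^2·w = -40390, Σu·w = -3536, Σw = -341.
MᵀM·[a, b, c]ᵀ = Mᵀw becomes [[36099, 3149, 303]; [3149, 303, 23]; [303, 23, 5]]·[a, b, c]ᵀ = [-40390, -3536, -341]ᵀ.
Inverting the 3×3 Gram matrix, [a, b, c]ᵀ = [-22279/21278, -13987/21278, -18356/10639]ᵀ.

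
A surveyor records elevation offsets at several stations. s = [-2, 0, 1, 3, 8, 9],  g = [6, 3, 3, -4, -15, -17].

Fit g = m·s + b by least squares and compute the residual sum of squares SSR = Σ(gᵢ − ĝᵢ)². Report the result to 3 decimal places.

Setting ∂/∂m … = 0 gives: 159·m + 19·b = -294;  19·m + 6·b = -24.
(Σs·s = 159, Σs = 19, Σ1 = 6, Σs·g = -294, Σg = -24.)
Eliminating b: 6·(row 1) − 19·(row 2) gives 593·m = 6·(-294) − 19·(-24) = -1308, so m = -1308/593.
Then b = ((-24) − 19·(-1308/593))/6 = 1770/593.
Residuals: -828/593, 9/593, 1317/593, -218/593, -201/593, -79/593; SSR = 4240/593.

SSR = 7.150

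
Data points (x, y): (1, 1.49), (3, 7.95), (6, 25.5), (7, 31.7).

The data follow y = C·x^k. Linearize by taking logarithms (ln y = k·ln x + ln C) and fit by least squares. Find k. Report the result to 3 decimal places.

Taking logs, ln y = k·ln x + ln C, so regress ln y on ln x.
AᵀA = [[8.2039, 4.8363]; [4.8363, 4]], rhs = [14.8062, 9.1669]ᵀ  (here Σln x = 4.8363, Σ(ln x)² = 8.2039, Σln y = 9.1669, Σln x·ln y = 14.8062).
Solving (det = 9.4260): k = 1.57977, ln C = 0.38168.

k = 1.580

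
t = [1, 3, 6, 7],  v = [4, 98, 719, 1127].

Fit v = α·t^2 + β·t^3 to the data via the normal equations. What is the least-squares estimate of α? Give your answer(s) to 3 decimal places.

α = 1.790

Compute the Gram sums: Σt^2·t^2 = 3779, Σt^2·t^3 = 24827, Σt^3·t^3 = 165035.
For Mᵀv: Σt^2·v = 81993, Σt^3·v = 544515.
Determinant 3779·165035 − 24827² = 7287336.
α = (81993·165035 − 24827·544515)/7287336 = 2173475/1214556; β = (3779·544515 − 24827·81993)/7287336 = 3680329/1214556.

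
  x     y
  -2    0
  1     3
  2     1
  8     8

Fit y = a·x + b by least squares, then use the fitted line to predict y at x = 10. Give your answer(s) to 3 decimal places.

ŷ = 9.171

From the data, Σx·x = 73, Σx = 9, Σ1 = 4.
Right-hand side: Σx·y = 69, Σy = 12.
MᵀM·[a, b]ᵀ = Mᵀy becomes [[73, 9]; [9, 4]]·[a, b]ᵀ = [69, 12]ᵀ.
Δ = 73·4 − 9² = 211.
a = (69·4 − 9·12)/211 = 168/211; b = (73·12 − 9·69)/211 = 255/211.
At x = 10: ŷ = (168/211)·(10) + (255/211)·(1) = 1935/211.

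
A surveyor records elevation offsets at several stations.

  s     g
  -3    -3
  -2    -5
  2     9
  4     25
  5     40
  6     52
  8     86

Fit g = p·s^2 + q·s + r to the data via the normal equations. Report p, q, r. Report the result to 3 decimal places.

Compute the Gram sums: Σs^2·s^2 = 6386, Σs^2·s = 890, Σs^2 = 158, Σs·s = 158, Σs = 20, Σ1 = 7.
Right-hand side: Σs^2·g = 8765, Σs·g = 1337, Σg = 204.
So AᵀA·[p, q, r]ᵀ = Aᵀg: [[6386, 890, 158]; [890, 158, 20]; [158, 20, 7]]·[p, q, r]ᵀ = [8765, 1337, 204]ᵀ.
Solving the 3×3 system (Gaussian elimination) gives p = 51837/53692, q = 176063/53692, r = -54167/26846.

p = 0.965, q = 3.279, r = -2.018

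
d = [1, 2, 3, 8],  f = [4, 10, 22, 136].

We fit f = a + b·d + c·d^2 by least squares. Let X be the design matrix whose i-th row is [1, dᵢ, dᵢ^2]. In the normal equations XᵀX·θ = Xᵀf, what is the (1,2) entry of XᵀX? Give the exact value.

14

Row 1 ↔ basis 1, column 2 ↔ basis d, so (XᵀX)_{1,2} = Σᵢ d = (1)·(1) + (1)·(2) + (1)·(3) + (1)·(8) = 14.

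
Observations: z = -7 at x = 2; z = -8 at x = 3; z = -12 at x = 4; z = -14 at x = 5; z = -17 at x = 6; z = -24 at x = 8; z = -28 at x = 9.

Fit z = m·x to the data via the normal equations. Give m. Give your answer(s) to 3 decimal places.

m = -2.987

Compute the Gram sums: Σx·x = 235.
Moment sums: Σx·z = -702.
Hence m = -702 / 235 ≈ -2.98723.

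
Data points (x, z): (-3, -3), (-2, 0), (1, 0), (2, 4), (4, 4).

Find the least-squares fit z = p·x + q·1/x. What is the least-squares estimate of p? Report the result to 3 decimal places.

The normal equations are: 34·p + 5·q = 33;  5·p + (241/144)·q = 4.
(Σx·x = 34, Σx·1/x = 5, Σ1/x·1/x = 241/144, Σx·z = 33, Σ1/x·z = 4.)
Δ = 34·(241/144) − 5² = 2297/72.
p = (33·(241/144) − 5·4)/(2297/72) = 5073/4594; q = (34·4 − 5·33)/(2297/72) = -2088/2297.

p = 1.104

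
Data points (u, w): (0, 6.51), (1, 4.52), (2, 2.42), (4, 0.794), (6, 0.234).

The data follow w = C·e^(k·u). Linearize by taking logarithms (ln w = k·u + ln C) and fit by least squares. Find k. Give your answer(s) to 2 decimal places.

k = -0.56

Taking logs, ln w = k·u + ln C, so regress ln w on u.
Σu = 13.0000, Σ(u)² = 57.0000, Σln w = 2.5825, Σu·ln w = -6.3612.
Normal system: [[57.0000, 13.0000]; [13.0000, 5]]·[k, ln C]ᵀ = [-6.3612, 2.5825]ᵀ.
Δ = 57.0000·5 − (13.0000)² = 116.0000; k = (-6.3612·5 − 13.0000·2.5825)/116.0000 = -0.56361, ln C = (57.0000·2.5825 − 13.0000·-6.3612)/116.0000 = 1.98189.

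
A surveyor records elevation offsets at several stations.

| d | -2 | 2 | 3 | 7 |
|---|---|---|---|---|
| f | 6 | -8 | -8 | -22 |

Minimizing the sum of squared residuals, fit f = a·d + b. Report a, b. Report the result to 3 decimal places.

a = -3.073, b = -0.317

Entries of MᵀM: Σd·d = 66, Σd = 10, Σ1 = 4.
Right-hand side: Σd·f = -206, Σf = -32.
So MᵀM·[a, b]ᵀ = Mᵀf: [[66, 10]; [10, 4]]·[a, b]ᵀ = [-206, -32]ᵀ.
Eliminating b: 4·(row 1) − 10·(row 2) gives 164·a = 4·(-206) − 10·(-32) = -504, so a = -126/41.
Then b = ((-32) − 10·(-126/41))/4 = -13/41.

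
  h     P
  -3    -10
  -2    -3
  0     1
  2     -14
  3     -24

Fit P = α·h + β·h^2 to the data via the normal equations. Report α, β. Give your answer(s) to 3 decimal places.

α = -2.462, β = -1.928

The normal equations are: 26·α + 0·β = -64;  0·α + 194·β = -374.
Eliminating β: 194·(row 1) − 0·(row 2) gives 5044·α = 194·(-64) − 0·(-374) = -12416, so α = -32/13.
Then β = ((-374) − 0·(-32/13))/194 = -187/97.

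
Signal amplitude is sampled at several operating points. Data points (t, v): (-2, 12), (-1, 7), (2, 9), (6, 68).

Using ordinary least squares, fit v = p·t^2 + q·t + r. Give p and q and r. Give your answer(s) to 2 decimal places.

p = 1.93, q = -0.80, r = 3.31

From the data, Σt^2·t^2 = 1329, Σt^2·t = 215, Σt^2 = 45, Σt·t = 45, Σt = 5, Σ1 = 4.
For Xᵀv: Σt^2·v = 2539, Σt·v = 395, Σv = 96.
So XᵀX·[p, q, r]ᵀ = Xᵀv: [[1329, 215, 45]; [215, 45, 5]; [45, 5, 4]]·[p, q, r]ᵀ = [2539, 395, 96]ᵀ.
Inverting the 3×3 Gram matrix, [p, q, r]ᵀ = [322/167, -134/167, 553/167]ᵀ.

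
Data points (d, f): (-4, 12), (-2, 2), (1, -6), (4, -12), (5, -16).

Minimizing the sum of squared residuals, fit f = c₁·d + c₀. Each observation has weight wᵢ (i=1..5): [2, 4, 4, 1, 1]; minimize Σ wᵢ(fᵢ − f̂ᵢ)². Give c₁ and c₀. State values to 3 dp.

c₁ = -2.916, c₀ = -2.396

Entries of XᵀWX: Σwᵢ·d·d = 93, Σwᵢ·d = -3, Σwᵢ·1 = 12.
And Σwᵢ·d·f = -264, Σwᵢ·f = -20.
XᵀWX·[c₁, c₀]ᵀ = XᵀWf becomes [[93, -3]; [-3, 12]]·[c₁, c₀]ᵀ = [-264, -20]ᵀ.
Determinant 93·12 − (-3)² = 1107.
c₁ = ((-264)·12 − (-3)·(-20))/1107 = -1076/369; c₀ = (93·(-20) − (-3)·(-264))/1107 = -884/369.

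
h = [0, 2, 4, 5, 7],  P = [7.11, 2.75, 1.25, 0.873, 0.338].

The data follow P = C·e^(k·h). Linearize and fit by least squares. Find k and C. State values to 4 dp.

k = -0.4270, C = 6.9061

Taking logs, ln P = k·h + ln C, so regress ln P on h.
Over the data: Σh = 18.0000, Σ(h)² = 94.0000, Σln P = 1.9757, Σh·ln P = -5.3563.
Normal system: [[94.0000, 18.0000]; [18.0000, 5]]·[k, ln C]ᵀ = [-5.3563, 1.9757]ᵀ.
Solving (det = 146.0000): k = -0.42702, ln C = 1.93240, so C = exp(1.93240) = 6.90608.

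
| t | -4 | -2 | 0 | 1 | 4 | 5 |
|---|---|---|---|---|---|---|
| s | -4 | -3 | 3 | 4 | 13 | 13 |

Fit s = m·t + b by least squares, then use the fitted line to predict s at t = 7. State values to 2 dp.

Entries of XᵀX: Σt·t = 62, Σt = 4, Σ1 = 6.
Right-hand side: Σt·s = 143, Σs = 26.
XᵀX·[m, b]ᵀ = Xᵀs becomes [[62, 4]; [4, 6]]·[m, b]ᵀ = [143, 26]ᵀ.
Eliminating b: 6·(row 1) − 4·(row 2) gives 356·m = 6·143 − 4·26 = 754, so m = 377/178.
Then b = (26 − 4·(377/178))/6 = 260/89.
At t = 7: ŝ = (377/178)·(7) + (260/89)·(1) = 3159/178.

ŝ = 17.75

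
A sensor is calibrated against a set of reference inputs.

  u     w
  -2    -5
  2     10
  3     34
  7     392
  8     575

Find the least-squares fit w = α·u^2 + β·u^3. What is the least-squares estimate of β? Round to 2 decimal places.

Compute the Gram sums: Σu^2·u^2 = 6610, Σu^2·u^3 = 49818, Σu^3·u^3 = 380650.
Moment sums: Σu^2·w = 56334, Σu^3·w = 429894.
det = 6610·380650 − 49818² = 34263376.
α = (56334·380650 − 49818·429894)/34263376 = 73581/93107; β = (6610·429894 − 49818·56334)/34263376 = 2197008/2141461.

β = 1.03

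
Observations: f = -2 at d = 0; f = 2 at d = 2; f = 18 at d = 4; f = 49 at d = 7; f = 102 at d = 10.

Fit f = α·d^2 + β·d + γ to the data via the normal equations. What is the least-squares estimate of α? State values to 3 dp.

α = 0.966

Entries of MᵀM: Σd^2·d^2 = 12673, Σd^2·d = 1415, Σd^2 = 169, Σd·d = 169, Σd = 23, Σ1 = 5.
For Mᵀf: Σd^2·f = 12897, Σd·f = 1439, Σf = 169.
MᵀM·[α, β, γ]ᵀ = Mᵀf becomes [[12673, 1415, 169]; [1415, 169, 23]; [169, 23, 5]]·[α, β, γ]ᵀ = [12897, 1439, 169]ᵀ.
Inverting the 3×3 Gram matrix, [α, β, γ]ᵀ = [5038/5217, 3787/5217, -3790/1739]ᵀ.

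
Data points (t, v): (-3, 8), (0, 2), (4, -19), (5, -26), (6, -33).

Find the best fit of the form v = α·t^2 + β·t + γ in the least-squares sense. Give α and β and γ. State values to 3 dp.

Setting ∂/∂α … = 0 gives: 2258·α + 378·β + 86·γ = -2070;  378·α + 86·β + 12·γ = -428;  86·α + 12·β + 5·γ = -68.
Solving the 3×3 system (Gaussian elimination) gives α = -53/132, β = -1959/572, γ = 119/78.

α = -0.402, β = -3.425, γ = 1.526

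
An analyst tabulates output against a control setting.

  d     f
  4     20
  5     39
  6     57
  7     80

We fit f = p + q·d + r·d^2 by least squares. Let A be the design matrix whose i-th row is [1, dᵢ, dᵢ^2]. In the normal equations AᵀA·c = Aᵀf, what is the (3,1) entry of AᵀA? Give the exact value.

126

Row 3 ↔ basis d^2, column 1 ↔ basis 1, so (AᵀA)_{3,1} = Σᵢ d^2 = (16)·(1) + (25)·(1) + (36)·(1) + (49)·(1) = 126.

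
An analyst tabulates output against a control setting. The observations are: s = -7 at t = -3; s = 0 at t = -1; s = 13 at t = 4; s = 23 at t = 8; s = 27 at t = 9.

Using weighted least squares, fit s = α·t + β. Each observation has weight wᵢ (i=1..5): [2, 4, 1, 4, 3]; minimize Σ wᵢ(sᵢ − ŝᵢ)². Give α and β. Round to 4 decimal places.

α = 2.6991, β = 2.0677

Compute the Gram sums: Σwᵢ·t·t = 537, Σwᵢ·t = 53, Σwᵢ·1 = 14.
And Σwᵢ·t·s = 1559, Σwᵢ·s = 172.
MᵀWM·[α, β]ᵀ = MᵀWs becomes [[537, 53]; [53, 14]]·[α, β]ᵀ = [1559, 172]ᵀ.
Δ = 537·14 − 53² = 4709.
α = (1559·14 − 53·172)/4709 = 12710/4709; β = (537·172 − 53·1559)/4709 = 9737/4709.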